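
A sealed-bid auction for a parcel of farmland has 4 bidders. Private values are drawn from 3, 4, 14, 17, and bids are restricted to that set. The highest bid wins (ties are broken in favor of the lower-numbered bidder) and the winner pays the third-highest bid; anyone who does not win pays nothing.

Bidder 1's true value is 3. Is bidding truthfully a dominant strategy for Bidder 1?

Yes

Check each profile of the others' bids and compare truth against every alternative bid.
Others bid (3, 4, 4): truth gives 0, best alternative gives -1.
Others bid (4, 3, 4): truth gives 0, best alternative gives -1.
Others bid (4, 4, 3): truth gives 0, best alternative gives -1.
Others bid (4, 4, 4): truth gives 0, best alternative gives -1.
Others bid (3, 3, 3): truth gives 0, best alternative gives 0.
Others bid (3, 3, 4): truth gives 0, best alternative gives 0.
(Remaining 58 profiles checked similarly; truth is weakly best in each.)
In every case the truthful bid is at least as good as any alternative, so it is a dominant strategy.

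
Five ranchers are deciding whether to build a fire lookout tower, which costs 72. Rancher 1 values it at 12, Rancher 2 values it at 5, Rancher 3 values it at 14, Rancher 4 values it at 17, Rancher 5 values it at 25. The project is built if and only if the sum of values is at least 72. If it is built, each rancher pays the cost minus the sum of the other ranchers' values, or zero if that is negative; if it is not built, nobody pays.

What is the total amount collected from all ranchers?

68

Total value 73 ≥ cost 72, so it is built.
Rancher 1: others sum to 61; max(0, 72 - 61) = 11.
Rancher 2: others sum to 68; max(0, 72 - 68) = 4.
Rancher 3: others sum to 59; max(0, 72 - 59) = 13.
Rancher 4: others sum to 56; max(0, 72 - 56) = 16.
Rancher 5: others sum to 48; max(0, 72 - 48) = 24.
Total collected = 11 + 4 + 13 + 16 + 24 = 68.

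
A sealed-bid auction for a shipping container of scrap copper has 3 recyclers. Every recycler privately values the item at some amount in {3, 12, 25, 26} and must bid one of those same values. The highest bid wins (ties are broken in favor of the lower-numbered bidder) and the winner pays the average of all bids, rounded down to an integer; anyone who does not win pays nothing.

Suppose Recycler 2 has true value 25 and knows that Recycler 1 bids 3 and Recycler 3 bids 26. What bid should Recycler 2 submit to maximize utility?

26

Bid 3: loses, pays 0, utility 0.
Bid 12: loses, pays 0, utility 0.
Bid 25: loses, pays 0, utility 0.
Bid 26: wins, pays 18, utility 25 - 18 = 7.
The best choice is 26 with utility 7.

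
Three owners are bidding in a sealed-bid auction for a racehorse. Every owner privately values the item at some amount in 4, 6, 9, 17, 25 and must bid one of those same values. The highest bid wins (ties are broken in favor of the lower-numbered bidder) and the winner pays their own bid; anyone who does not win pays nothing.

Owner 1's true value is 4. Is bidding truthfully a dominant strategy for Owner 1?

Yes

Check each profile of the others' bids and compare truth against every alternative bid.
Others bid (4, 4): truth gives 0, best alternative gives -2.
Others bid (4, 6): truth gives 0, best alternative gives -2.
Others bid (6, 4): truth gives 0, best alternative gives -2.
Others bid (6, 6): truth gives 0, best alternative gives -2.
Others bid (4, 9): truth gives 0, best alternative gives 0.
Others bid (4, 17): truth gives 0, best alternative gives 0.
(Remaining 19 profiles checked similarly; truth is weakly best in each.)
In every case the truthful bid is at least as good as any alternative, so it is a dominant strategy.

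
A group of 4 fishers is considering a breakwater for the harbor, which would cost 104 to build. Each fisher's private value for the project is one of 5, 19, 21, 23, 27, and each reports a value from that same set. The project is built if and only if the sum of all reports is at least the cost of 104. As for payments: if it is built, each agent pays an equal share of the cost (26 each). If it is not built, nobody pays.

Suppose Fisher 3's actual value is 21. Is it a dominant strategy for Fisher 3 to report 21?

Check each profile of the others' reports and compare truth against every alternative report.
Others report (5, 5, 5): truth gives 0, best alternative gives 0.
Others report (5, 5, 19): truth gives 0, best alternative gives 0.
Others report (5, 5, 21): truth gives 0, best alternative gives 0.
Others report (5, 5, 23): truth gives 0, best alternative gives 0.
Others report (5, 5, 27): truth gives 0, best alternative gives 0.
Others report (5, 19, 5): truth gives 0, best alternative gives 0.
(Remaining 119 profiles checked similarly; truth is weakly best in each.)
In every case the truthful report is at least as good as any alternative, so it is a dominant strategy.

Yes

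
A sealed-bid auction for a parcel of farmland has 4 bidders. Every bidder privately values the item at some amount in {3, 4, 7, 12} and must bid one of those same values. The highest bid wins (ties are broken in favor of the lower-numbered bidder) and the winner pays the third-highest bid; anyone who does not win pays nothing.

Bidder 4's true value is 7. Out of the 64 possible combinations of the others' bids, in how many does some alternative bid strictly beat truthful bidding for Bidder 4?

12

Others bid (3, 3, 7): truth gives 0; bid 12 gives 4 > 0. Violating.
Others bid (3, 4, 7): truth gives 0; bid 12 gives 3 > 0. Violating.
Others bid (3, 7, 3): truth gives 0; bid 12 gives 4 > 0. Violating.
Others bid (3, 7, 4): truth gives 0; bid 12 gives 3 > 0. Violating.
Others bid (3, 3, 3): truth gives 4; no alternative beats it.
Others bid (3, 3, 4): truth gives 4; no alternative beats it.
(Checking all 64 profiles: 12 have a profitable deviation, 52 do not.)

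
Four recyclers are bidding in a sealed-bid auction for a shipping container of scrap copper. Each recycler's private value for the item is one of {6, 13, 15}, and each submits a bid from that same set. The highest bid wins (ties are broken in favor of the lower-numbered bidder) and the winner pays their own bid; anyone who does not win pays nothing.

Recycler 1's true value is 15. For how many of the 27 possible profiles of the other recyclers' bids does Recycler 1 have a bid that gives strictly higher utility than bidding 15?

Others bid (6, 6, 6): truth gives 0; bid 6 gives 9 > 0. Violating.
Others bid (6, 6, 13): truth gives 0; bid 13 gives 2 > 0. Violating.
Others bid (6, 13, 6): truth gives 0; bid 13 gives 2 > 0. Violating.
Others bid (6, 13, 13): truth gives 0; bid 13 gives 2 > 0. Violating.
Others bid (6, 6, 15): truth gives 0; no alternative beats it.
Others bid (6, 13, 15): truth gives 0; no alternative beats it.
(Checking all 27 profiles: 8 have a profitable deviation, 19 do not.)

8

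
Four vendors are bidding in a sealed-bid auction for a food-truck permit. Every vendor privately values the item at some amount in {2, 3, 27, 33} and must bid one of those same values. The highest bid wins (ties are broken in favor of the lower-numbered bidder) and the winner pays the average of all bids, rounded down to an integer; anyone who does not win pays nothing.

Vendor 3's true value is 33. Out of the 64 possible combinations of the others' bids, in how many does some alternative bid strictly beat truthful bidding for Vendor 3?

12

Others bid (2, 2, 2): truth gives 24; bid 3 gives 31 > 24. Violating.
Others bid (2, 2, 3): truth gives 23; bid 3 gives 31 > 23. Violating.
Others bid (2, 2, 27): truth gives 17; bid 27 gives 19 > 17. Violating.
Others bid (2, 3, 2): truth gives 23; bid 27 gives 25 > 23. Violating.
Others bid (2, 2, 33): truth gives 16; no alternative beats it.
Others bid (2, 3, 33): truth gives 16; no alternative beats it.
(Checking all 64 profiles: 12 have a profitable deviation, 52 do not.)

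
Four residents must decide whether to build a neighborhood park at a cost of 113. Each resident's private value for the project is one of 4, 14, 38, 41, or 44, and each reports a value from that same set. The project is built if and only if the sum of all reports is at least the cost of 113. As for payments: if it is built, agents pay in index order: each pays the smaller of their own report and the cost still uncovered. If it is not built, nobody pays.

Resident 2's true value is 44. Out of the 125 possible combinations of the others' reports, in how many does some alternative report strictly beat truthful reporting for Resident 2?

84

Others report (4, 38, 38): truth gives 0; report 38 gives 6 > 0. Violating.
Others report (4, 38, 41): truth gives 0; report 38 gives 6 > 0. Violating.
Others report (4, 38, 44): truth gives 0; report 38 gives 6 > 0. Violating.
Others report (4, 41, 38): truth gives 0; report 38 gives 6 > 0. Violating.
Others report (4, 4, 4): truth gives 0; no alternative beats it.
Others report (4, 4, 14): truth gives 0; no alternative beats it.
(Checking all 125 profiles: 84 have a profitable deviation, 41 do not.)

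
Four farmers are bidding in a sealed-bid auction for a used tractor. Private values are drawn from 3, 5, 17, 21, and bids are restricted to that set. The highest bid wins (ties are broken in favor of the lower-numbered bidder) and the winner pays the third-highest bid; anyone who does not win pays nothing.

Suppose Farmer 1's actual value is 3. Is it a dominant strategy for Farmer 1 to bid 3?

Yes

Check each profile of the others' bids and compare truth against every alternative bid.
Others bid (3, 5, 5): truth gives 0, best alternative gives -2.
Others bid (5, 3, 5): truth gives 0, best alternative gives -2.
Others bid (5, 5, 3): truth gives 0, best alternative gives -2.
Others bid (5, 5, 5): truth gives 0, best alternative gives -2.
Others bid (3, 3, 3): truth gives 0, best alternative gives 0.
Others bid (3, 3, 5): truth gives 0, best alternative gives 0.
(Remaining 58 profiles checked similarly; truth is weakly best in each.)
In every case the truthful bid is at least as good as any alternative, so it is a dominant strategy.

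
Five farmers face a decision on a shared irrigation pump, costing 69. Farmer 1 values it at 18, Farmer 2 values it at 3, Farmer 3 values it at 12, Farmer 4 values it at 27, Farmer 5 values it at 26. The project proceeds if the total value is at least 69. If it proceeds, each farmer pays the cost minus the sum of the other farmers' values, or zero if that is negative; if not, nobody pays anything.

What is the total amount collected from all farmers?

Total value 86 ≥ cost 69, so it is built.
Farmer 1: others sum to 68; max(0, 69 - 68) = 1.
Farmer 2: others sum to 83; max(0, 69 - 83) = 0.
Farmer 3: others sum to 74; max(0, 69 - 74) = 0.
Farmer 4: others sum to 59; max(0, 69 - 59) = 10.
Farmer 5: others sum to 60; max(0, 69 - 60) = 9.
Total collected = 1 + 0 + 0 + 10 + 9 = 20.

20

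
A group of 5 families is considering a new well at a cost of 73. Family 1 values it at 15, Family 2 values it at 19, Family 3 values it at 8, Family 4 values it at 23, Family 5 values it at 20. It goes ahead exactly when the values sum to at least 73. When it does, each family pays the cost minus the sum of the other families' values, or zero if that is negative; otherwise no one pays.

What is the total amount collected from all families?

29

Total value 85 ≥ cost 73, so it is built.
Family 1: others sum to 70; max(0, 73 - 70) = 3.
Family 2: others sum to 66; max(0, 73 - 66) = 7.
Family 3: others sum to 77; max(0, 73 - 77) = 0.
Family 4: others sum to 62; max(0, 73 - 62) = 11.
Family 5: others sum to 65; max(0, 73 - 65) = 8.
Total collected = 3 + 7 + 0 + 11 + 8 = 29.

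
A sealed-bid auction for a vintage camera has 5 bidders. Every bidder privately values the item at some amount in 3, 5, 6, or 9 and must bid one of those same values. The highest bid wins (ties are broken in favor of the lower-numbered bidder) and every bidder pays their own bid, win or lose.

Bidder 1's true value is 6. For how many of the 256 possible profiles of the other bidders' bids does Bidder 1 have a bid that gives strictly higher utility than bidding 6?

Others bid (3, 3, 3, 3): truth gives 0; bid 3 gives 3 > 0. Violating.
Others bid (3, 3, 3, 5): truth gives 0; bid 5 gives 1 > 0. Violating.
Others bid (3, 3, 3, 9): truth gives -6; bid 3 gives -3 > -6. Violating.
Others bid (3, 3, 5, 3): truth gives 0; bid 5 gives 1 > 0. Violating.
Others bid (3, 3, 3, 6): truth gives 0; no alternative beats it.
Others bid (3, 3, 5, 6): truth gives 0; no alternative beats it.
(Checking all 256 profiles: 191 have a profitable deviation, 65 do not.)

191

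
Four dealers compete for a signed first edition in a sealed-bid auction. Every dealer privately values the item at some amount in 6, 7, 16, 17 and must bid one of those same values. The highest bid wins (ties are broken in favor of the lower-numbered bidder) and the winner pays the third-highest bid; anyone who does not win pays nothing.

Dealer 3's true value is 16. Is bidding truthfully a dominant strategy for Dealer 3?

Consider the case where Dealer 1 bids 6, Dealer 2 bids 6 and Dealer 4 bids 17.
Truthful bid 16: loses, pays 0, utility 0.
Bid 17 instead: wins, pays 6, utility 16 - 6 = 10.
Since 10 > 0, bidding 17 is strictly better here, so truthful bidding is not dominant.

No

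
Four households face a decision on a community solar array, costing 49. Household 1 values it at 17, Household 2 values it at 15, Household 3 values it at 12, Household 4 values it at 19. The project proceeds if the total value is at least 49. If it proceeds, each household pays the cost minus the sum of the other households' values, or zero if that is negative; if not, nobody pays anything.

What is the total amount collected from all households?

9

Total value 63 ≥ cost 49, so it is built.
Household 1: others sum to 46; max(0, 49 - 46) = 3.
Household 2: others sum to 48; max(0, 49 - 48) = 1.
Household 3: others sum to 51; max(0, 49 - 51) = 0.
Household 4: others sum to 44; max(0, 49 - 44) = 5.
Total collected = 3 + 1 + 0 + 5 = 9.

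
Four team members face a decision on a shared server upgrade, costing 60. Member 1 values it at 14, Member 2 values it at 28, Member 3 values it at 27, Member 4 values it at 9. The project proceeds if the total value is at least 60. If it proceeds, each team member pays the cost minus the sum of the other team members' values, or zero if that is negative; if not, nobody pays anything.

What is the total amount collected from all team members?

Total value 78 ≥ cost 60, so it is built.
Member 1: others sum to 64; max(0, 60 - 64) = 0.
Member 2: others sum to 50; max(0, 60 - 50) = 10.
Member 3: others sum to 51; max(0, 60 - 51) = 9.
Member 4: others sum to 69; max(0, 60 - 69) = 0.
Total collected = 0 + 10 + 9 + 0 = 19.

19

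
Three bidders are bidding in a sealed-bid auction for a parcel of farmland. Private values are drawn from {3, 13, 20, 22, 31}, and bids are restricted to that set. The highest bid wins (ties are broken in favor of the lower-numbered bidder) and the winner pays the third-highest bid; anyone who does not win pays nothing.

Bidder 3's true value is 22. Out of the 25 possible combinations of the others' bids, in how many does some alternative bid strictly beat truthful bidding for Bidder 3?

6

Others bid (3, 22): truth gives 0; bid 31 gives 19 > 0. Violating.
Others bid (13, 22): truth gives 0; bid 31 gives 9 > 0. Violating.
Others bid (20, 22): truth gives 0; bid 31 gives 2 > 0. Violating.
Others bid (22, 3): truth gives 0; bid 31 gives 19 > 0. Violating.
Others bid (3, 3): truth gives 19; no alternative beats it.
Others bid (3, 13): truth gives 19; no alternative beats it.
(Checking all 25 profiles: 6 have a profitable deviation, 19 do not.)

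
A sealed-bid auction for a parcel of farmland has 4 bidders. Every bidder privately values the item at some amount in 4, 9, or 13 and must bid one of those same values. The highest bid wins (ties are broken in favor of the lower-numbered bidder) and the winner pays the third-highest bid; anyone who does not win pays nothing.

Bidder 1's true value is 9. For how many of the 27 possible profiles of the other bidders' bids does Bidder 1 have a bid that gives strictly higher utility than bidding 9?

Others bid (4, 4, 13): truth gives 0; bid 13 gives 5 > 0. Violating.
Others bid (4, 13, 4): truth gives 0; bid 13 gives 5 > 0. Violating.
Others bid (13, 4, 4): truth gives 0; bid 13 gives 5 > 0. Violating.
Others bid (4, 4, 4): truth gives 5; no alternative beats it.
Others bid (4, 4, 9): truth gives 5; no alternative beats it.
(Checking all 27 profiles: 3 have a profitable deviation, 24 do not.)

3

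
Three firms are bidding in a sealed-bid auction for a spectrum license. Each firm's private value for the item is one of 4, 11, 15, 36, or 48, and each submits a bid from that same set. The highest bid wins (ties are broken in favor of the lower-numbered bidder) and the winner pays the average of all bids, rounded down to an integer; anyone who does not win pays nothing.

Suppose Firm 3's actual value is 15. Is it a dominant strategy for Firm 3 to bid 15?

Consider the case where Firm 1 bids 4 and Firm 2 bids 4.
Truthful bid 15: wins, pays 7, utility 15 - 7 = 8.
Bid 11 instead: wins, pays 6, utility 15 - 6 = 9.
Since 9 > 8, bidding 11 is strictly better here, so truthful bidding is not dominant.

No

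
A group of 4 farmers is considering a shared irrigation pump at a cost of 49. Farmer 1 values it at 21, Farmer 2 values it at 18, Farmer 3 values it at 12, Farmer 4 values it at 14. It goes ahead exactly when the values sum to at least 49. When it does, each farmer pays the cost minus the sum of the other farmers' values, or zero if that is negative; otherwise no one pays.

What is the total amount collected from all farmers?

Total value 65 ≥ cost 49, so it is built.
Farmer 1: others sum to 44; max(0, 49 - 44) = 5.
Farmer 2: others sum to 47; max(0, 49 - 47) = 2.
Farmer 3: others sum to 53; max(0, 49 - 53) = 0.
Farmer 4: others sum to 51; max(0, 49 - 51) = 0.
Total collected = 5 + 2 + 0 + 0 = 7.

7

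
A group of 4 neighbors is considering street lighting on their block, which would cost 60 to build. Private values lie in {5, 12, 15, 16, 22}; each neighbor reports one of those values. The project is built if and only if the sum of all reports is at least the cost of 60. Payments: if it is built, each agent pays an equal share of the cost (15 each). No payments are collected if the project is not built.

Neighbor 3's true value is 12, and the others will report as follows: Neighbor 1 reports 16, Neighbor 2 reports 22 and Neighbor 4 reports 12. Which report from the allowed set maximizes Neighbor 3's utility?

5

Report 5: project not built, utility 0.
Report 12: project built, pays 15, utility 12 - 15 = -3.
Report 15: project built, pays 15, utility 12 - 15 = -3.
Report 16: project built, pays 15, utility 12 - 15 = -3.
Report 22: project built, pays 15, utility 12 - 15 = -3.
The best choice is 5 with utility 0.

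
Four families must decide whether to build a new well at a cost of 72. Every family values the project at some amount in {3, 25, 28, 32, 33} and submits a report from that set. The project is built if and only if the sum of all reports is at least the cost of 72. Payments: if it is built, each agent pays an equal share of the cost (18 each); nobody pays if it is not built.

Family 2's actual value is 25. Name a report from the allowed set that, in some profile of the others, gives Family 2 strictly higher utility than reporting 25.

33

Suppose Family 1 reports 3, Family 3 reports 3 and Family 4 reports 33.
Report 25: project not built, utility 0.
Report 33: project built, pays 18, utility 25 - 18 = 7.
So reporting 33 beats truth here (7 > 0).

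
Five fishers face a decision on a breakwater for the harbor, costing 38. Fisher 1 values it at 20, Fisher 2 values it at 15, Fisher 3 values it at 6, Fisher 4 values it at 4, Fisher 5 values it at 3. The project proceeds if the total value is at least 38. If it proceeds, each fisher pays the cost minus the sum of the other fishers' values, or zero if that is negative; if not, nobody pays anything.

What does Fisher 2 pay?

5

Total value 48 ≥ cost 38, so the project is built.
The other fishers' values sum to 33.
Cost minus that sum is 38 - 33 = 5.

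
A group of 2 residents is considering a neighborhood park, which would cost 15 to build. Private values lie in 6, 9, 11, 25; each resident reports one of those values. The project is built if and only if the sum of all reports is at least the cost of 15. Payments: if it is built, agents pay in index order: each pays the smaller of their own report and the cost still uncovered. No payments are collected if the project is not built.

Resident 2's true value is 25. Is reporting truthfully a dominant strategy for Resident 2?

Check each profile of the others' reports and compare truth against every alternative report.
Others report (25): truth gives 25, best alternative gives 25.
Others report (11): truth gives 21, best alternative gives 21.
Others report (9): truth gives 19, best alternative gives 19.
Others report (6): truth gives 16, best alternative gives 16.
In every case the truthful report is at least as good as any alternative, so it is a dominant strategy.

Yes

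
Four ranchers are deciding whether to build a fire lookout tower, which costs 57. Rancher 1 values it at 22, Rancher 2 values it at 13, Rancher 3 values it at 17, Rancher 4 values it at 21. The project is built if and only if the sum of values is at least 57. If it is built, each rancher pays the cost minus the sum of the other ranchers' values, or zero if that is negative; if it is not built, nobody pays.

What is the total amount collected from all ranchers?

12

Total value 73 ≥ cost 57, so it is built.
Rancher 1: others sum to 51; max(0, 57 - 51) = 6.
Rancher 2: others sum to 60; max(0, 57 - 60) = 0.
Rancher 3: others sum to 56; max(0, 57 - 56) = 1.
Rancher 4: others sum to 52; max(0, 57 - 52) = 5.
Total collected = 6 + 0 + 1 + 5 = 12.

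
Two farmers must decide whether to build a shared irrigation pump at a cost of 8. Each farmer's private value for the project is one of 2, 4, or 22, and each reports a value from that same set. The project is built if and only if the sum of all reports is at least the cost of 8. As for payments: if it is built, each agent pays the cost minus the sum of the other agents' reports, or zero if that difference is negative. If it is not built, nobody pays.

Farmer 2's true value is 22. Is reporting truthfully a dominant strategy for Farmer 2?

Check each profile of the others' reports and compare truth against every alternative report.
Others report (2): truth gives 16, best alternative gives 0.
Others report (22): truth gives 22, best alternative gives 22.
Others report (4): truth gives 18, best alternative gives 18.
In every case the truthful report is at least as good as any alternative, so it is a dominant strategy.

Yes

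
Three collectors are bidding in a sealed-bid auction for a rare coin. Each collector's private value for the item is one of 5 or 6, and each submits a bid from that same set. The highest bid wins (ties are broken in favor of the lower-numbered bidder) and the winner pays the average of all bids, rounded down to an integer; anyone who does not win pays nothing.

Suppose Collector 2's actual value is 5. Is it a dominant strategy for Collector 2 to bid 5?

Yes

Check each profile of the others' bids and compare truth against every alternative bid.
Others bid (5, 5): truth gives 0, best alternative gives 0.
Others bid (5, 6): truth gives 0, best alternative gives 0.
Others bid (6, 5): truth gives 0, best alternative gives 0.
Others bid (6, 6): truth gives 0, best alternative gives 0.
In every case the truthful bid is at least as good as any alternative, so it is a dominant strategy.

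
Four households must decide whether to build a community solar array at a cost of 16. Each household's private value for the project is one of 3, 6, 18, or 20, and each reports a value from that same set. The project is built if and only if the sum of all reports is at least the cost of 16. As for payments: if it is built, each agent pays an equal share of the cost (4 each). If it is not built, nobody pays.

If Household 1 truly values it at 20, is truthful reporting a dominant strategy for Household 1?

Yes

Check each profile of the others' reports and compare truth against every alternative report.
Others report (3, 3, 3): truth gives 16, best alternative gives 16.
Others report (3, 3, 6): truth gives 16, best alternative gives 16.
Others report (3, 3, 18): truth gives 16, best alternative gives 16.
Others report (3, 3, 20): truth gives 16, best alternative gives 16.
Others report (3, 6, 3): truth gives 16, best alternative gives 16.
Others report (3, 6, 6): truth gives 16, best alternative gives 16.
(Remaining 58 profiles checked similarly; truth is weakly best in each.)
In every case the truthful report is at least as good as any alternative, so it is a dominant strategy.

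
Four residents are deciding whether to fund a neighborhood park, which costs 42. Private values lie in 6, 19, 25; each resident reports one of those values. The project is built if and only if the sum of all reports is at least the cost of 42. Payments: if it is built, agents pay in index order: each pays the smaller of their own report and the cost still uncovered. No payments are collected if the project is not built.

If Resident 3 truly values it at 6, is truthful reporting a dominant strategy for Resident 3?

Yes

Check each profile of the others' reports and compare truth against every alternative report.
Others report (6, 6, 19): truth gives 0, best alternative gives -13.
Others report (6, 6, 25): truth gives 0, best alternative gives -13.
Others report (6, 19, 6): truth gives 0, best alternative gives -11.
Others report (6, 19, 19): truth gives 0, best alternative gives -11.
Others report (6, 19, 25): truth gives 0, best alternative gives -11.
Others report (19, 6, 6): truth gives 0, best alternative gives -11.
(Remaining 21 profiles checked similarly; truth is weakly best in each.)
In every case the truthful report is at least as good as any alternative, so it is a dominant strategy.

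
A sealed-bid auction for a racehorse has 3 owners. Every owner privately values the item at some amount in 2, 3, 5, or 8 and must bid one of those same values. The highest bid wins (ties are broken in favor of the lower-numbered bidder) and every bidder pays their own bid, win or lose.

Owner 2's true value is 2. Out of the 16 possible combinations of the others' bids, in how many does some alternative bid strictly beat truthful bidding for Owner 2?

2

Others bid (2, 2): truth gives -2; bid 3 gives -1 > -2. Violating.
Others bid (2, 3): truth gives -2; bid 3 gives -1 > -2. Violating.
Others bid (2, 5): truth gives -2; no alternative beats it.
Others bid (2, 8): truth gives -2; no alternative beats it.
(Checking all 16 profiles: 2 have a profitable deviation, 14 do not.)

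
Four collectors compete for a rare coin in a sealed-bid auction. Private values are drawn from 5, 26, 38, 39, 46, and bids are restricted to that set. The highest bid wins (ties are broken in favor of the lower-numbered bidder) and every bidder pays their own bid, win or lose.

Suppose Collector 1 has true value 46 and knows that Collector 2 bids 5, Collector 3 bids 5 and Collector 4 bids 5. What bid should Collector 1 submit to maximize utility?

Bid 5: wins, pays 5, utility 46 - 5 = 41.
Bid 26: wins, pays 26, utility 46 - 26 = 20.
Bid 38: wins, pays 38, utility 46 - 38 = 8.
Bid 39: wins, pays 39, utility 46 - 39 = 7.
Bid 46: wins, pays 46, utility 46 - 46 = 0.
The best choice is 5 with utility 41.

5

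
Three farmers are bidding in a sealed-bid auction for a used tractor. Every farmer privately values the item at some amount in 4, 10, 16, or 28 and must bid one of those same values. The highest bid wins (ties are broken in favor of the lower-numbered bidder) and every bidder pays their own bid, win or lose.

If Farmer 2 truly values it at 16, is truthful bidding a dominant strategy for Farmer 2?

No

Consider the case where Farmer 1 bids 4 and Farmer 3 bids 4.
Truthful bid 16: wins, pays 16, utility 16 - 16 = 0.
Bid 10 instead: wins, pays 10, utility 16 - 10 = 6.
Since 6 > 0, bidding 10 is strictly better here, so truthful bidding is not dominant.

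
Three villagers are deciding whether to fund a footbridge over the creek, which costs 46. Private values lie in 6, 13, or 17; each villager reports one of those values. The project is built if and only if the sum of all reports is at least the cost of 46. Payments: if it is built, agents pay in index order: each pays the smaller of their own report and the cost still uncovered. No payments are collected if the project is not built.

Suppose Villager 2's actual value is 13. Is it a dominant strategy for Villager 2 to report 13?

Yes

Check each profile of the others' reports and compare truth against every alternative report.
Others report (6, 6): truth gives 0, best alternative gives 0.
Others report (6, 13): truth gives 0, best alternative gives 0.
Others report (6, 17): truth gives 0, best alternative gives 0.
Others report (13, 6): truth gives 0, best alternative gives 0.
Others report (13, 13): truth gives 0, best alternative gives 0.
Others report (13, 17): truth gives 0, best alternative gives 0.
(Remaining 3 profiles checked similarly; truth is weakly best in each.)
In every case the truthful report is at least as good as any alternative, so it is a dominant strategy.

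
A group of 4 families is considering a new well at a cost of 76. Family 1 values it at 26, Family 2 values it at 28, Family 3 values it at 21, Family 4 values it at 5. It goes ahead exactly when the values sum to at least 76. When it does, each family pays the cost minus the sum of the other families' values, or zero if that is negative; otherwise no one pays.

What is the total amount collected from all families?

Total value 80 ≥ cost 76, so it is built.
Family 1: others sum to 54; max(0, 76 - 54) = 22.
Family 2: others sum to 52; max(0, 76 - 52) = 24.
Family 3: others sum to 59; max(0, 76 - 59) = 17.
Family 4: others sum to 75; max(0, 76 - 75) = 1.
Total collected = 22 + 24 + 17 + 1 = 64.

64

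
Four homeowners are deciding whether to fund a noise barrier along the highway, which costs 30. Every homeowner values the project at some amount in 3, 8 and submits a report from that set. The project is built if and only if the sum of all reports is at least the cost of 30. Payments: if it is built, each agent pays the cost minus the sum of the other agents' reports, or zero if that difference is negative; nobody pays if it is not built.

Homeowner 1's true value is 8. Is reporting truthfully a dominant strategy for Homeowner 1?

Check each profile of the others' reports and compare truth against every alternative report.
Others report (8, 8, 8): truth gives 2, best alternative gives 0.
Others report (3, 3, 3): truth gives 0, best alternative gives 0.
Others report (3, 3, 8): truth gives 0, best alternative gives 0.
Others report (3, 8, 3): truth gives 0, best alternative gives 0.
Others report (3, 8, 8): truth gives 0, best alternative gives 0.
Others report (8, 3, 3): truth gives 0, best alternative gives 0.
(Remaining 2 profiles checked similarly; truth is weakly best in each.)
In every case the truthful report is at least as good as any alternative, so it is a dominant strategy.

Yes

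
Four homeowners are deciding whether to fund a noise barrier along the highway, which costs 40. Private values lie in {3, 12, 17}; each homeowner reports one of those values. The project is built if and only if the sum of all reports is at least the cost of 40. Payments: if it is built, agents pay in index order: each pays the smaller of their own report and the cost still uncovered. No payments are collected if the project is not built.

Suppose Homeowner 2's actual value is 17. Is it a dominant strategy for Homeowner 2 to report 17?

No

Consider the case where Homeowner 1 reports 3, Homeowner 3 reports 12 and Homeowner 4 reports 17.
Truthful report 17: project built, pays 17, utility 17 - 17 = 0.
Report 12 instead: project built, pays 12, utility 17 - 12 = 5.
Since 5 > 0, reporting 12 is strictly better here, so truthful reporting is not dominant.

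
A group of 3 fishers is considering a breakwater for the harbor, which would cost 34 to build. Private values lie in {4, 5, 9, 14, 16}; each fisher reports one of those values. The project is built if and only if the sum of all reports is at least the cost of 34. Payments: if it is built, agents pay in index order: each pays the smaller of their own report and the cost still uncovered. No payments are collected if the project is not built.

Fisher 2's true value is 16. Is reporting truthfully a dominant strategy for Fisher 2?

No

Consider the case where Fisher 1 reports 4 and Fisher 3 reports 16.
Truthful report 16: project built, pays 16, utility 16 - 16 = 0.
Report 14 instead: project built, pays 14, utility 16 - 14 = 2.
Since 2 > 0, reporting 14 is strictly better here, so truthful reporting is not dominant.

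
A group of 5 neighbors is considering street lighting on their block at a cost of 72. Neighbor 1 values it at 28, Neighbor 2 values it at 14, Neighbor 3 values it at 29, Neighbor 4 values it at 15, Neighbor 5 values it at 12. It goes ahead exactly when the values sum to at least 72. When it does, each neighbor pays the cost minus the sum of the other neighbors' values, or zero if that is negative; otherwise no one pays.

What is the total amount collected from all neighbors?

Total value 98 ≥ cost 72, so it is built.
Neighbor 1: others sum to 70; max(0, 72 - 70) = 2.
Neighbor 2: others sum to 84; max(0, 72 - 84) = 0.
Neighbor 3: others sum to 69; max(0, 72 - 69) = 3.
Neighbor 4: others sum to 83; max(0, 72 - 83) = 0.
Neighbor 5: others sum to 86; max(0, 72 - 86) = 0.
Total collected = 2 + 0 + 3 + 0 + 0 = 5.

5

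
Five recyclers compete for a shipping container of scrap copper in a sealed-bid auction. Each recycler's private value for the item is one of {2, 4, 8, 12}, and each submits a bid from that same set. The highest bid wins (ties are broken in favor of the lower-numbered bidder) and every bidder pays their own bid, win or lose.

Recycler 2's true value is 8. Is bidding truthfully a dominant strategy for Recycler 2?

No

Consider the case where Recycler 1 bids 2, Recycler 3 bids 2, Recycler 4 bids 2 and Recycler 5 bids 2.
Truthful bid 8: wins, pays 8, utility 8 - 8 = 0.
Bid 4 instead: wins, pays 4, utility 8 - 4 = 4.
Since 4 > 0, bidding 4 is strictly better here, so truthful bidding is not dominant.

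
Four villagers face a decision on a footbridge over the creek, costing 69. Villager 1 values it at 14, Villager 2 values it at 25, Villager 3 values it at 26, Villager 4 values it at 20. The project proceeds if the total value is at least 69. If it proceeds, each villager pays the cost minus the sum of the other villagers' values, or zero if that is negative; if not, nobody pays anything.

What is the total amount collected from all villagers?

Total value 85 ≥ cost 69, so it is built.
Villager 1: others sum to 71; max(0, 69 - 71) = 0.
Villager 2: others sum to 60; max(0, 69 - 60) = 9.
Villager 3: others sum to 59; max(0, 69 - 59) = 10.
Villager 4: others sum to 65; max(0, 69 - 65) = 4.
Total collected = 0 + 9 + 10 + 4 = 23.

23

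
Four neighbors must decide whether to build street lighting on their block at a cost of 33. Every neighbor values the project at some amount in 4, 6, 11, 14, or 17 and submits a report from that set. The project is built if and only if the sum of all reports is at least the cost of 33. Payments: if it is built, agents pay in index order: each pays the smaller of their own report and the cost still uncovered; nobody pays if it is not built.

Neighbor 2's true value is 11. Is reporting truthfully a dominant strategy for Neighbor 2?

No

Consider the case where Neighbor 1 reports 4, Neighbor 3 reports 6 and Neighbor 4 reports 17.
Truthful report 11: project built, pays 11, utility 11 - 11 = 0.
Report 6 instead: project built, pays 6, utility 11 - 6 = 5.
Since 5 > 0, reporting 6 is strictly better here, so truthful reporting is not dominant.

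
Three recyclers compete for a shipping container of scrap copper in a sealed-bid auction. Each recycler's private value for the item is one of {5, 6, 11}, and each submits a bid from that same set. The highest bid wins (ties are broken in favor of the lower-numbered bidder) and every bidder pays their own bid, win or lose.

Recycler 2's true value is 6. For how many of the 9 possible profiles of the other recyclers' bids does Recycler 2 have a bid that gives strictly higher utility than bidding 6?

Others bid (5, 11): truth gives -6; bid 5 gives -5 > -6. Violating.
Others bid (6, 5): truth gives -6; bid 5 gives -5 > -6. Violating.
Others bid (6, 6): truth gives -6; bid 5 gives -5 > -6. Violating.
Others bid (6, 11): truth gives -6; bid 5 gives -5 > -6. Violating.
Others bid (5, 5): truth gives 0; no alternative beats it.
Others bid (5, 6): truth gives 0; no alternative beats it.
(Checking all 9 profiles: 7 have a profitable deviation, 2 do not.)

7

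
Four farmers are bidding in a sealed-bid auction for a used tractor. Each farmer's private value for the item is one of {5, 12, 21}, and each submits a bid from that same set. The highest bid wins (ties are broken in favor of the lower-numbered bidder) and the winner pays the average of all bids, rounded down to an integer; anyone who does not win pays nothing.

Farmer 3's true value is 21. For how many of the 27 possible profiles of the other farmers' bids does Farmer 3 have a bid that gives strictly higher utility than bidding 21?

2

Others bid (5, 5, 5): truth gives 12; bid 12 gives 15 > 12. Violating.
Others bid (5, 5, 12): truth gives 11; bid 12 gives 13 > 11. Violating.
Others bid (5, 5, 21): truth gives 8; no alternative beats it.
Others bid (5, 12, 5): truth gives 11; no alternative beats it.
(Checking all 27 profiles: 2 have a profitable deviation, 25 do not.)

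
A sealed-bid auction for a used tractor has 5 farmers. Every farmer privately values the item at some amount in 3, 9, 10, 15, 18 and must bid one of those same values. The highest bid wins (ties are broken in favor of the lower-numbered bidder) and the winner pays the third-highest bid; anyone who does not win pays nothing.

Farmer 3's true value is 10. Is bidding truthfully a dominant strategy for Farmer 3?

No

Consider the case where Farmer 1 bids 3, Farmer 2 bids 3, Farmer 4 bids 3 and Farmer 5 bids 15.
Truthful bid 10: loses, pays 0, utility 0.
Bid 15 instead: wins, pays 3, utility 10 - 3 = 7.
Since 7 > 0, bidding 15 is strictly better here, so truthful bidding is not dominant.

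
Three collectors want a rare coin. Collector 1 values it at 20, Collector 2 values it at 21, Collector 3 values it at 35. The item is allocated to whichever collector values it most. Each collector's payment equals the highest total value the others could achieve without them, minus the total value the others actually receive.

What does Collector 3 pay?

Collector 3 has the highest value and receives the item.
Without Collector 3, the item would go to the next-highest value, 21, so the others could achieve 21.
With Collector 3 present and winning, the others receive nothing, so their total is 0.
Payment = 21 - 0 = 21.

21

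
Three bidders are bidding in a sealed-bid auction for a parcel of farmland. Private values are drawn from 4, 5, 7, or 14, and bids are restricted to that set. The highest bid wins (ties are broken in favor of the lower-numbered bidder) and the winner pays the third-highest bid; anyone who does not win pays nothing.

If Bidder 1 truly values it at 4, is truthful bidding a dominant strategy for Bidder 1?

Check each profile of the others' bids and compare truth against every alternative bid.
Others bid (5, 5): truth gives 0, best alternative gives -1.
Others bid (4, 4): truth gives 0, best alternative gives 0.
Others bid (4, 5): truth gives 0, best alternative gives 0.
Others bid (4, 7): truth gives 0, best alternative gives 0.
Others bid (4, 14): truth gives 0, best alternative gives 0.
Others bid (5, 4): truth gives 0, best alternative gives 0.
(Remaining 10 profiles checked similarly; truth is weakly best in each.)
In every case the truthful bid is at least as good as any alternative, so it is a dominant strategy.

Yes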